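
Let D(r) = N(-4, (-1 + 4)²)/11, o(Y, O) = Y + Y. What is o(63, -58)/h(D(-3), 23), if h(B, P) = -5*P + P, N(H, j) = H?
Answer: -63/46 ≈ -1.3696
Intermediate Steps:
o(Y, O) = 2*Y
D(r) = -4/11
h(B, P) = -4*P
o(63, -58)/h(D(-3), 23) = (2*63)/((-4*23)) = 126/(-92) = 126*(-1/92) = -63/46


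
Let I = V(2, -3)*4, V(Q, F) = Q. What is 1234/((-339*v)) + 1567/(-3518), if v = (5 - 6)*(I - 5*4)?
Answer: -1339471/1788903 ≈ -0.74877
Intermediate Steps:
I = 8 (I = 2*4 = 8)
v = 12 (v = (5 - 6)*(8 - 5*4) = -(8 - 20) = -1*(-12) = 12)
1234/((-339*v)) + 1567/(-3518) = 1234/((-339*12)) + 1567/(-3518) = 1234/(-4068) + 1567*(-1/3518) = 1234*(-1/4068) - 1567/3518 = -617/2034 - 1567/3518 = -1339471/1788903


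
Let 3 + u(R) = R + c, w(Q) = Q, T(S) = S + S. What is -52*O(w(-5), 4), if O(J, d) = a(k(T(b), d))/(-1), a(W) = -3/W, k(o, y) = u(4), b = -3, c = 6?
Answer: -156/7 ≈ -22.286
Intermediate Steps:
T(S) = 2*S
u(R) = 3 + R (u(R) = -3 + (R + 6) = -3 + (6 + R) = 3 + R)
k(o, y) = 7 (k(o, y) = 3 + 4 = 7)
O(J, d) = 3/7 (O(J, d) = -3/7/(-1) = -3*⅐*(-1) = -3/7*(-1) = 3/7)
-52*O(w(-5), 4) = -52*3/7 = -156/7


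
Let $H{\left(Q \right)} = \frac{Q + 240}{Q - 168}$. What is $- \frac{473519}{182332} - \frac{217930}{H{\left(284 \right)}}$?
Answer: $- \frac{1152394801029}{23885492} \approx -48247.0$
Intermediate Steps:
$H{\left(Q \right)} = \frac{240 + Q}{-168 + Q}$
$- \frac{473519}{182332} - \frac{217930}{H{\left(284 \right)}} = - \frac{473519}{182332} - \frac{217930}{\frac{1}{-168 + 284} \left(240 + 284\right)} = \left(-473519\right) \frac{1}{182332} - \frac{217930}{\frac{1}{116} \cdot 524} = - \frac{473519}{182332} - \frac{217930}{\frac{1}{116} \cdot 524} = - \frac{473519}{182332} - \frac{217930}{\frac{131}{29}} = - \frac{473519}{182332} - \frac{6319970}{131} = - \frac{1152394801029}{23885492}$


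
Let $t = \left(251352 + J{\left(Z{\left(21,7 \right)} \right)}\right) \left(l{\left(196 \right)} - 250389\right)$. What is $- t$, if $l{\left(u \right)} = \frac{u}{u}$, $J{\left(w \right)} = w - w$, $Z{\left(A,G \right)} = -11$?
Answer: $62935524576$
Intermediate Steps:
$J{\left(w \right)} = 0$
$l{\left(u \right)} = 1$
$t = -62935524576$ ($t = \left(251352 + 0\right) \left(1 - 250389\right) = 251352 \left(-250388\right) = -62935524576$)
$- t = \left(-1\right) \left(-62935524576\right) = 62935524576$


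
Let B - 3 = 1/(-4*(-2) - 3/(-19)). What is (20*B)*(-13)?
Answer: -25168/31 ≈ -811.87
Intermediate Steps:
B = 484/155 (B = 3 + 1/(-4*(-2) - 3/(-19)) = 3 + 1/(8 - 3*(-1/19)) = 3 + 1/(8 + 3/19) = 3 + 1/(155/19) = 3 + 19/155 = 484/155 ≈ 3.1226)
(20*B)*(-13) = (20*(484/155))*(-13) = (1936/31)*(-13) = -25168/31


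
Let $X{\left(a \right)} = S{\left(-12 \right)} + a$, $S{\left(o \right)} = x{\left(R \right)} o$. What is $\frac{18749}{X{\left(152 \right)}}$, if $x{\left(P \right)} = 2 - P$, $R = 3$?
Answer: $\frac{18749}{164} \approx 114.32$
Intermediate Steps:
$S{\left(o \right)} = - o$ ($S{\left(o \right)} = \left(2 - 3\right) o = - o$)
$X{\left(a \right)} = 12 + a$ ($X{\left(a \right)} = \left(-1\right) \left(-12\right) + a = 12 + a$)
$\frac{18749}{X{\left(152 \right)}} = \frac{18749}{12 + 152} = \frac{18749}{164}$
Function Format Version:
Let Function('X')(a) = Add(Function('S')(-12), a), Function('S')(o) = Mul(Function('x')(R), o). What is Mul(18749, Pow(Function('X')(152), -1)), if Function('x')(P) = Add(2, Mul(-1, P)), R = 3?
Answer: Rational(18749, 164) ≈ 114.32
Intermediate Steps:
Function('S')(o) = Mul(-1, o) (Function('S')(o) = Mul(Add(2, Mul(-1, 3)), o) = Mul(Add(2, -3), o) = Mul(-1, o))
Function('X')(a) = Add(12, a) (Function('X')(a) = Add(Mul(-1, -12), a) = Add(12, a))
Mul(18749, Pow(Function('X')(152), -1)) = Mul(18749, Pow(Add(12, 152), -1)) = Mul(18749, Pow(164, -1)) = Mul(18749, Rational(1, 164)) = Rational(18749, 164)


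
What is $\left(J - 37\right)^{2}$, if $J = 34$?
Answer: $9$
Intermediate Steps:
$\left(J - 37\right)^{2} = \left(34 - 37\right)^{2} = \left(-3\right)^{2} = 9$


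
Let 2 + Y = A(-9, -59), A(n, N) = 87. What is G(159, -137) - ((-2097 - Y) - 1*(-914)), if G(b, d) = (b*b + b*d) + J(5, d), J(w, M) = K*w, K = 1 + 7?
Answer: 4806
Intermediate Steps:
K = 8
Y = 85 (Y = -2 + 87 = 85)
J(w, M) = 8*w
G(b, d) = 40 + b**2 + b*d (G(b, d) = (b*b + b*d) + 8*5 = (b**2 + b*d) + 40 = 40 + b**2 + b*d)
G(159, -137) - ((-2097 - Y) - 1*(-914)) = (40 + 159**2 + 159*(-137)) - ((-2097 - 1*85) - 1*(-914)) = (40 + 25281 - 21783) - ((-2097 - 85) + 914) = 3538 - (-2182 + 914) = 3538 - 1*(-1268) = 3538 + 1268 = 4806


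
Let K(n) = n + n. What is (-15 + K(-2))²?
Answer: 361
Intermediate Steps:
K(n) = 2*n
(-15 + K(-2))² = (-15 + 2*(-2))² = (-15 - 4)² = (-19)² = 361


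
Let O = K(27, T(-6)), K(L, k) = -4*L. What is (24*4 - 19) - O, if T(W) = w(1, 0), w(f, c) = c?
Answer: 185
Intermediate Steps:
T(W) = 0
O = -108 (O = -4*27 = -108)
(24*4 - 19) - O = (24*4 - 19) - 1*(-108) = (96 - 19) + 108 = 77 + 108 = 185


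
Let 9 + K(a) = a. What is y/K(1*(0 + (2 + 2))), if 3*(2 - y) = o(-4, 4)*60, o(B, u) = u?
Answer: 78/5 ≈ 15.600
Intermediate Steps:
K(a) = -9 + a
y = -78 (y = 2 - 4*60/3 = 2 - 1/3*240 = 2 - 80 = -78)
y/K(1*(0 + (2 + 2))) = -78/(-9 + 1*(0 + (2 + 2))) = -78/(-9 + 1*(0 + 4)) = -78/(-9 + 1*4) = -78/(-9 + 4) = -78/(-5) = -78*(-1/5) = 78/5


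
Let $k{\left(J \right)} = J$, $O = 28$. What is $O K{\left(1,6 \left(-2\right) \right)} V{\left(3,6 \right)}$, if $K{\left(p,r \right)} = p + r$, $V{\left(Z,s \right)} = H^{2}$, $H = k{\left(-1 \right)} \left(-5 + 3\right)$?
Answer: $-1232$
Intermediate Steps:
$H = 2$ ($H = - (-5 + 3) = \left(-1\right) \left(-2\right) = 2$)
$V{\left(Z,s \right)} = 4$ ($V{\left(Z,s \right)} = 2^{2} = 4$)
$O K{\left(1,6 \left(-2\right) \right)} V{\left(3,6 \right)} = 28 \left(1 + 6 \left(-2\right)\right) 4 = 28 \left(1 - 12\right) 4 = 28 \left(-11\right) 4 = \left(-308\right) 4 = -1232$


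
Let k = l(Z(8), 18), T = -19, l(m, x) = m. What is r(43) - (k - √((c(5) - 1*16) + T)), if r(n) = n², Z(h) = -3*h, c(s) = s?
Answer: 1873 + I*√30 ≈ 1873.0 + 5.4772*I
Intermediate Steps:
k = -24 (k = -3*8 = -24)
r(43) - (k - √((c(5) - 1*16) + T)) = 43² - (-24 - √((5 - 1*16) - 19)) = 1849 - (-24 - √((5 - 16) - 19)) = 1849 - (-24 - √(-11 - 19)) = 1849 - (-24 - √(-30)) = 1849 - (-24 - I*√30) = 1849 + (24 + I*√30) = 1873 + I*√30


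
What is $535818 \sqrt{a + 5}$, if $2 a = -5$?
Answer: $267909 \sqrt{10} \approx 8.472 \cdot 10^{5}$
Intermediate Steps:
$a = - \frac{5}{2}$ ($a = \frac{1}{2} \left(-5\right) = - \frac{5}{2} \approx -2.5$)
$535818 \sqrt{a + 5} = 535818 \sqrt{- \frac{5}{2} + 5} = 535818 \sqrt{\frac{5}{2}} = 535818 \frac{\sqrt{10}}{2} = 267909 \sqrt{10}$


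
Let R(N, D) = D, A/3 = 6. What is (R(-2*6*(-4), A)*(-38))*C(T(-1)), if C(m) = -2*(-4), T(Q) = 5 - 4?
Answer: -5472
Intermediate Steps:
A = 18 (A = 3*6 = 18)
T(Q) = 1
C(m) = 8
(R(-2*6*(-4), A)*(-38))*C(T(-1)) = (18*(-38))*8 = -684*8 = -5472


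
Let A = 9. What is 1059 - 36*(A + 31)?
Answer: -381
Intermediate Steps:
1059 - 36*(A + 31) = 1059 - 36*(9 + 31) = 1059 - 36*40 = 1059 - 1*1440 = 1059 - 1440 = -381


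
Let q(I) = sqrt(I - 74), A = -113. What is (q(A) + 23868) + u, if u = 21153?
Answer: 45021 + I*sqrt(187) ≈ 45021.0 + 13.675*I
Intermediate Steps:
q(I) = sqrt(-74 + I)
(q(A) + 23868) + u = (sqrt(-74 - 113) + 23868) + 21153 = (sqrt(-187) + 23868) + 21153 = (I*sqrt(187) + 23868) + 21153 = (23868 + I*sqrt(187)) + 21153 = 45021 + I*sqrt(187)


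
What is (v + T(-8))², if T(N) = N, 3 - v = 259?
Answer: 69696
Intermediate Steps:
v = -256 (v = 3 - 1*259 = 3 - 259 = -256)
(v + T(-8))² = (-256 - 8)² = (-264)² = 69696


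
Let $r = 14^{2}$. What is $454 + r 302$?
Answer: $59646$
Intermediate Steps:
$r = 196$
$454 + r 302 = 454 + 196 \cdot 302 = 454 + 59192 = 59646$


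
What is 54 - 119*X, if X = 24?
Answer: -2802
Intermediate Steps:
54 - 119*X = 54 - 119*24 = 54 - 2856 = -2802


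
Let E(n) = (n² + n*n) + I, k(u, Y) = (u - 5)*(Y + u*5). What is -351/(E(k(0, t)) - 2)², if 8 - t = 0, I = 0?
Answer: -3/87412 ≈ -3.4320e-5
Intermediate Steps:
t = 8 (t = 8 - 1*0 = 8 + 0 = 8)
k(u, Y) = (-5 + u)*(Y + 5*u)
E(n) = 2*n² (E(n) = (n² + n*n) + 0 = (n² + n²) + 0 = 2*n² + 0 = 2*n²)
-351/(E(k(0, t)) - 2)² = -351/(2*(-25*0 - 5*8 + 5*0² + 8*0)² - 2)² = -351/(2*(0 - 40 + 5*0 + 0)² - 2)² = -351/(2*(0 - 40 + 0 + 0)² - 2)² = -351/(2*(-40)² - 2)² = -351/(2*1600 - 2)² = -351/(3200 - 2)² = -351/(3198²) = -351/10227204 = -351*1/10227204 = -3/87412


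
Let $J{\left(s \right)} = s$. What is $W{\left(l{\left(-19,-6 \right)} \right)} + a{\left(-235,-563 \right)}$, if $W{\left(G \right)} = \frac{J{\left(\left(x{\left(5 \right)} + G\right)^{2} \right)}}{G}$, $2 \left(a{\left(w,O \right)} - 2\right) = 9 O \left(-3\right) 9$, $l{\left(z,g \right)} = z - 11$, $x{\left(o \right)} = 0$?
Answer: $\frac{136753}{2} \approx 68377.0$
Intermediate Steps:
$l{\left(z,g \right)} = -11 + z$
$a{\left(w,O \right)} = 2 - \frac{243 O}{2}$ ($a{\left(w,O \right)} = 2 + \frac{9 O \left(-3\right) 9}{2} = 2 + \frac{9 \left(- 3 O\right) 9}{2} = 2 + \frac{- 27 O 9}{2} = 2 + \frac{\left(-243\right) O}{2} = 2 - \frac{243 O}{2}$)
$W{\left(G \right)} = G$ ($W{\left(G \right)} = \frac{\left(0 + G\right)^{2}}{G} = \frac{G^{2}}{G} = G$)
$W{\left(l{\left(-19,-6 \right)} \right)} + a{\left(-235,-563 \right)} = \left(-11 - 19\right) + \left(2 - - \frac{136809}{2}\right) = -30 + \left(2 + \frac{136809}{2}\right) = -30 + \frac{136813}{2} = \frac{136753}{2}$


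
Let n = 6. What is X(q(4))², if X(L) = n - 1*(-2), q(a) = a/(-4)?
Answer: 64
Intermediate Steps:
q(a) = -a/4 (q(a) = a*(-¼) = -a/4)
X(L) = 8 (X(L) = 6 - 1*(-2) = 6 + 2 = 8)
X(q(4))² = 8² = 64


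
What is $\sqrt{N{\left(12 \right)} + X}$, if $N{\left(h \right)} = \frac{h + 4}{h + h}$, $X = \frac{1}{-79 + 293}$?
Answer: $\frac{\sqrt{276702}}{642} \approx 0.81935$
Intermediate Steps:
$X = \frac{1}{214} \approx 0.0046729$
$N{\left(h \right)} = \frac{4 + h}{2 h}$
$\sqrt{N{\left(12 \right)} + X} = \sqrt{\frac{4 + 12}{2 \cdot 12} + \frac{1}{214}} = \sqrt{\frac{1}{2} \cdot \frac{1}{12} \cdot 16 + \frac{1}{214}} = \sqrt{\frac{2}{3} + \frac{1}{214}} = \sqrt{\frac{431}{642}} = \frac{\sqrt{276702}}{642}$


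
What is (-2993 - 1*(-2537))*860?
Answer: -392160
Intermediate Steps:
(-2993 - 1*(-2537))*860 = (-2993 + 2537)*860 = -456*860 = -392160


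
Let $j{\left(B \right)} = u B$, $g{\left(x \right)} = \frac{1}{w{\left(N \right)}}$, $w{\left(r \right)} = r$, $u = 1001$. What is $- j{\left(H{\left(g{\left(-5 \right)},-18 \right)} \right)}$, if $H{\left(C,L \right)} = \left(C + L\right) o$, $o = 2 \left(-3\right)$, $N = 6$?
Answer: $-107107$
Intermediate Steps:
$g{\left(x \right)} = \frac{1}{6}$
$o = -6$
$H{\left(C,L \right)} = - 6 C - 6 L$ ($H{\left(C,L \right)} = \left(C + L\right) \left(-6\right) = - 6 C - 6 L$)
$j{\left(B \right)} = 1001 B$
$- j{\left(H{\left(g{\left(-5 \right)},-18 \right)} \right)} = - 1001 \left(\left(-6\right) \frac{1}{6} - -108\right) = - 1001 \left(-1 + 108\right) = - 1001 \cdot 107 = \left(-1\right) 107107 = -107107$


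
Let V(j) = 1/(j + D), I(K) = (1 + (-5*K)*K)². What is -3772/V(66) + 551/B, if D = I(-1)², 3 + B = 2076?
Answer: -2517832081/2073 ≈ -1.2146e+6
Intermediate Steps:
B = 2073 (B = -3 + 2076 = 2073)
I(K) = (1 - 5*K²)²
D = 256 (D = ((-1 + 5*(-1)²)²)² = ((-1 + 5*1)²)² = ((-1 + 5)²)² = (4²)² = 16² = 256)
V(j) = 1/(256 + j) (V(j) = 1/(j + 256) = 1/(256 + j))
-3772/V(66) + 551/B = -3772/(1/(256 + 66)) + 551/2073 = -3772/(1/322) + 551*(1/2073) = -3772/1/322 + 551/2073 = -3772*322 + 551/2073 = -1214584 + 551/2073 = -2517832081/2073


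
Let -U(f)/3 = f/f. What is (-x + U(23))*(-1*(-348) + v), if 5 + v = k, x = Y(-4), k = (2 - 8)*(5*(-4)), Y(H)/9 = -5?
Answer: 19446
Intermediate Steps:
Y(H) = -45 (Y(H) = 9*(-5) = -45)
U(f) = -3 (U(f) = -3*f/f = -3*1 = -3)
k = 120 (k = -6*(-20) = 120)
x = -45
v = 115 (v = -5 + 120 = 115)
(-x + U(23))*(-1*(-348) + v) = (-1*(-45) - 3)*(-1*(-348) + 115) = (45 - 3)*(348 + 115) = 42*463 = 19446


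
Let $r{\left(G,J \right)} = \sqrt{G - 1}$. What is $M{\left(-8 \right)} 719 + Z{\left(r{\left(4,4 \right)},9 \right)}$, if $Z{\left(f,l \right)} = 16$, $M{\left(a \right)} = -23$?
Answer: $-16521$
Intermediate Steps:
$r{\left(G,J \right)} = \sqrt{-1 + G}$
$M{\left(-8 \right)} 719 + Z{\left(r{\left(4,4 \right)},9 \right)} = \left(-23\right) 719 + 16 = -16537 + 16 = -16521$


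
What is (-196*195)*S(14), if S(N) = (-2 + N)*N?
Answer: -6420960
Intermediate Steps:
S(N) = N*(-2 + N)
(-196*195)*S(14) = (-196*195)*(14*(-2 + 14)) = -535080*12 = -38220*168 = -6420960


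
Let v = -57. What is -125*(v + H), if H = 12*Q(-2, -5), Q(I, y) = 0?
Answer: 7125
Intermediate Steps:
H = 0 (H = 12*0 = 0)
-125*(v + H) = -125*(-57 + 0) = -125*(-57) = 7125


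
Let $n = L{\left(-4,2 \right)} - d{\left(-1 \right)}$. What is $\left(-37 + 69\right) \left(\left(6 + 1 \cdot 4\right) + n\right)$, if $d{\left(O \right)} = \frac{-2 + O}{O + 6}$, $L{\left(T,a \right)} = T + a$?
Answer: $\frac{1376}{5} \approx 275.2$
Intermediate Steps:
$d{\left(O \right)} = \frac{-2 + O}{6 + O}$
$n = - \frac{7}{5}$ ($n = \left(-4 + 2\right) - \frac{-2 - 1}{6 - 1} = -2 - \frac{1}{5} \left(-3\right) = -2 - - \frac{3}{5} = -2 + \frac{3}{5} = - \frac{7}{5} \approx -1.4$)
$\left(-37 + 69\right) \left(\left(6 + 1 \cdot 4\right) + n\right) = \left(-37 + 69\right) \left(\left(6 + 1 \cdot 4\right) - \frac{7}{5}\right) = 32 \left(\left(6 + 4\right) - \frac{7}{5}\right) = 32 \left(10 - \frac{7}{5}\right) = 32 \cdot \frac{43}{5} = \frac{1376}{5}$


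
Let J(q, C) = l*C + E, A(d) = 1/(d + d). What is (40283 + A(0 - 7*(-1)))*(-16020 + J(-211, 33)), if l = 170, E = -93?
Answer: -5923303389/14 ≈ -4.2309e+8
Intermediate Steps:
A(d) = 1/(2*d)
J(q, C) = -93 + 170*C (J(q, C) = 170*C - 93 = -93 + 170*C)
(40283 + A(0 - 7*(-1)))*(-16020 + J(-211, 33)) = (40283 + 1/(2*(0 - 7*(-1))))*(-16020 + (-93 + 170*33)) = (40283 + 1/(2*(0 + 7)))*(-16020 + (-93 + 5610)) = (40283 + (½)/7)*(-16020 + 5517) = (40283 + (½)*(⅐))*(-10503) = (40283 + 1/14)*(-10503) = (563963/14)*(-10503) = -5923303389/14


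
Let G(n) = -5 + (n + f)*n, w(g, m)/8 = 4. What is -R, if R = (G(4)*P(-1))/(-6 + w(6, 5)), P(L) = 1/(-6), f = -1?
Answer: 7/156 ≈ 0.044872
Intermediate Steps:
w(g, m) = 32 (w(g, m) = 8*4 = 32)
P(L) = -⅙
G(n) = -5 + n*(-1 + n) (G(n) = -5 + (n - 1)*n = -5 + (-1 + n)*n = -5 + n*(-1 + n))
R = -7/156 (R = ((-5 + 4² - 1*4)*(-⅙))/(-6 + 32) = ((-5 + 16 - 4)*(-⅙))/26 = (7*(-⅙))*(1/26) = -7/6*1/26 = -7/156 ≈ -0.044872)
-R = -1*(-7/156) = 7/156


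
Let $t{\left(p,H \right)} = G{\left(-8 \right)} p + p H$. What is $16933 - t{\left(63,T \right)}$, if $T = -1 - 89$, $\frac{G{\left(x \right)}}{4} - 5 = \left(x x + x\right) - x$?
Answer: $5215$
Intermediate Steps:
$G{\left(x \right)} = 20 + 4 x^{2}$ ($G{\left(x \right)} = 20 + 4 \left(\left(x x + x\right) - x\right) = 20 + 4 \left(\left(x^{2} + x\right) - x\right) = 20 + 4 \left(\left(x + x^{2}\right) - x\right) = 20 + 4 x^{2}$)
$T = -90$
$t{\left(p,H \right)} = 276 p + H p$ ($t{\left(p,H \right)} = \left(20 + 4 \left(-8\right)^{2}\right) p + p H = \left(20 + 4 \cdot 64\right) p + H p = \left(20 + 256\right) p + H p = 276 p + H p$)
$16933 - t{\left(63,T \right)} = 16933 - 63 \left(276 - 90\right) = 16933 - 63 \cdot 186 = 16933 - 11718 = 5215$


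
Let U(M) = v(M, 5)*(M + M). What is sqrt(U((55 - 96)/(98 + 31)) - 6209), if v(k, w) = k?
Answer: I*sqrt(103320607)/129 ≈ 78.796*I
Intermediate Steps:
U(M) = 2*M**2 (U(M) = M*(M + M) = M*(2*M) = 2*M**2)
sqrt(U((55 - 96)/(98 + 31)) - 6209) = sqrt(2*((55 - 96)/(98 + 31))**2 - 6209) = sqrt(2*(-41/129)**2 - 6209) = sqrt(2*(1681/16641) - 6209) = sqrt(3362/16641 - 6209) = sqrt(-103320607/16641) = I*sqrt(103320607)/129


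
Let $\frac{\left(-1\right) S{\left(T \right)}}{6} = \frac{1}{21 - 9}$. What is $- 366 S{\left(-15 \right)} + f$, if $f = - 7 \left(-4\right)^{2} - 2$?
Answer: $69$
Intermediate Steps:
$S{\left(T \right)} = - \frac{1}{2}$ ($S{\left(T \right)} = - \frac{6}{21 - 9} = - \frac{6}{12} = \left(-6\right) \frac{1}{12} = - \frac{1}{2}$)
$f = -114$ ($f = \left(-7\right) 16 - 2 = -112 - 2 = -114$)
$- 366 S{\left(-15 \right)} + f = \left(-366\right) \left(- \frac{1}{2}\right) - 114 = 183 - 114 = 69$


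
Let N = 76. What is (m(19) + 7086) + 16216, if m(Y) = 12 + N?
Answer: 23390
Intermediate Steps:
m(Y) = 88 (m(Y) = 12 + 76 = 88)
(m(19) + 7086) + 16216 = (88 + 7086) + 16216 = 7174 + 16216 = 23390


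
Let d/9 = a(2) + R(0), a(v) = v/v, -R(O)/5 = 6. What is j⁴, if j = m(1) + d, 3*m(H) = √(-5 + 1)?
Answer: 375863407801/81 - 142235720*I/3 ≈ 4.6403e+9 - 4.7412e+7*I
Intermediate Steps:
R(O) = -30 (R(O) = -5*6 = -30)
m(H) = 2*I/3 (m(H) = √(-5 + 1)/3 = √(-4)/3 = (2*I)/3 = 2*I/3)
a(v) = 1
d = -261 (d = 9*(1 - 30) = 9*(-29) = -261)
j = -261 + 2*I/3 (j = 2*I/3 - 261 = -261 + 2*I/3 ≈ -261.0 + 0.66667*I)
j⁴ = (-261 + 2*I/3)⁴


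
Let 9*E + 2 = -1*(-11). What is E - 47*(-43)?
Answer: 2022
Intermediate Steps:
E = 1 (E = -2/9 + (-1*(-11))/9 = -2/9 + (1/9)*11 = -2/9 + 11/9 = 1)
E - 47*(-43) = 1 - 47*(-43) = 1 + 2021 = 2022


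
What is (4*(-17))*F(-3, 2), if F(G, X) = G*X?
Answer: 408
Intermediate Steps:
(4*(-17))*F(-3, 2) = (4*(-17))*(-3*2) = -68*(-6) = 408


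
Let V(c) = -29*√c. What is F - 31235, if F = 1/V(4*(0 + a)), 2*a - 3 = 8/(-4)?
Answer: -31235 - √2/58 ≈ -31235.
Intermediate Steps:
a = ½ (a = 3/2 + (8/(-4))/2 = 3/2 + (8*(-¼))/2 = 3/2 + (½)*(-2) = 3/2 - 1 = ½ ≈ 0.50000)
F = -√2/58 (F = 1/(-29*2*√(0 + ½)) = 1/(-29*√2) = -√2/58 ≈ -0.024383)
F - 31235 = -√2/58 - 31235 = -31235 - √2/58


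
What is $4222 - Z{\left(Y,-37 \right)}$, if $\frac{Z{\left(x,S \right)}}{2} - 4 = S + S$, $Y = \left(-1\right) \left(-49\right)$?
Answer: $4362$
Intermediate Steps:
$Y = 49$
$Z{\left(x,S \right)} = 8 + 4 S$ ($Z{\left(x,S \right)} = 8 + 2 \left(S + S\right) = 8 + 2 \cdot 2 S = 8 + 4 S$)
$4222 - Z{\left(Y,-37 \right)} = 4222 - \left(8 + 4 \left(-37\right)\right) = 4222 - \left(8 - 148\right) = 4222 - -140 = 4222 + 140 = 4362$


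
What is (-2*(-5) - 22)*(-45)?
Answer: 540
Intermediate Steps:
(-2*(-5) - 22)*(-45) = (10 - 22)*(-45) = -12*(-45) = 540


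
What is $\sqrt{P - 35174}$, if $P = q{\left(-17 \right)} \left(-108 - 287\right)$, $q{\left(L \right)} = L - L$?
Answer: $i \sqrt{35174} \approx 187.55 i$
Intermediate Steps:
$q{\left(L \right)} = 0$
$P = 0$ ($P = 0 \left(-108 - 287\right) = 0 \left(-395\right) = 0$)
$\sqrt{P - 35174} = \sqrt{0 - 35174} = \sqrt{-35174} = i \sqrt{35174}$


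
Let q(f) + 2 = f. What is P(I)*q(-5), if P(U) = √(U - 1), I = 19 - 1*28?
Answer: -7*I*√10 ≈ -22.136*I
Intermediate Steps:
I = -9 (I = 19 - 28 = -9)
q(f) = -2 + f
P(U) = √(-1 + U)
P(I)*q(-5) = √(-1 - 9)*(-2 - 5) = √(-10)*(-7) = (I*√10)*(-7) = -7*I*√10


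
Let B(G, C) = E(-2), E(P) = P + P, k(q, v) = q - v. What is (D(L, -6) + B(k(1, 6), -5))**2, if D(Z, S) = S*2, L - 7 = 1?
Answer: 256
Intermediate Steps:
E(P) = 2*P
L = 8 (L = 7 + 1 = 8)
B(G, C) = -4 (B(G, C) = 2*(-2) = -4)
D(Z, S) = 2*S
(D(L, -6) + B(k(1, 6), -5))**2 = (2*(-6) - 4)**2 = (-12 - 4)**2 = (-16)**2 = 256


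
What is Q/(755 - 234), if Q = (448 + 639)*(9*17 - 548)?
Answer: -429365/521 ≈ -824.12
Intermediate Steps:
Q = -429365 (Q = 1087*(153 - 548) = 1087*(-395) = -429365)
Q/(755 - 234) = -429365/(755 - 234) = -429365/521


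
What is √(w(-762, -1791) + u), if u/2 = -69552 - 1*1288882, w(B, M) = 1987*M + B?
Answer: I*√6276347 ≈ 2505.3*I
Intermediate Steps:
w(B, M) = B + 1987*M
u = -2716868 (u = 2*(-69552 - 1*1288882) = 2*(-69552 - 1288882) = 2*(-1358434) = -2716868)
√(w(-762, -1791) + u) = √((-762 + 1987*(-1791)) - 2716868) = √((-762 - 3558717) - 2716868) = √(-3559479 - 2716868) = √(-6276347) = I*√6276347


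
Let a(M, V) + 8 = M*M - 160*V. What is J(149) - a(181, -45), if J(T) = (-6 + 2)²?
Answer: -39937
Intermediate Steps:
J(T) = 16 (J(T) = (-4)² = 16)
a(M, V) = -8 + M² - 160*V (a(M, V) = -8 + (M*M - 160*V) = -8 + (M² - 160*V) = -8 + M² - 160*V)
J(149) - a(181, -45) = 16 - (-8 + 181² - 160*(-45)) = 16 - (-8 + 32761 + 7200) = 16 - 1*39953 = 16 - 39953 = -39937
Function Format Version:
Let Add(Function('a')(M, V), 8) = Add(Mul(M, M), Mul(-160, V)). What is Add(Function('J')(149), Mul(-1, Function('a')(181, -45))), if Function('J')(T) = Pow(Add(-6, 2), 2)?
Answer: -39937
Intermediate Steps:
Function('J')(T) = 16 (Function('J')(T) = Pow(-4, 2) = 16)
Function('a')(M, V) = Add(-8, Pow(M, 2), Mul(-160, V)) (Function('a')(M, V) = Add(-8, Add(Mul(M, M), Mul(-160, V))) = Add(-8, Add(Pow(M, 2), Mul(-160, V))) = Add(-8, Pow(M, 2), Mul(-160, V)))
Add(Function('J')(149), Mul(-1, Function('a')(181, -45))) = Add(16, Mul(-1, Add(-8, Pow(181, 2), Mul(-160, -45)))) = Add(16, Mul(-1, Add(-8, 32761, 7200))) = Add(16, Mul(-1, 39953)) = Add(16, -39953) = -39937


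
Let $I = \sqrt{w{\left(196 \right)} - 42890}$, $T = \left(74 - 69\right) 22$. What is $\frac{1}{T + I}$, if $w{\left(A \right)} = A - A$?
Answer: $\frac{11}{5499} - \frac{i \sqrt{42890}}{54990} \approx 0.0020004 - 0.0037661 i$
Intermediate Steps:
$w{\left(A \right)} = 0$
$T = 110$ ($T = 5 \cdot 22 = 110$)
$I = i \sqrt{42890}$ ($I = \sqrt{0 - 42890} = \sqrt{-42890} = i \sqrt{42890} \approx 207.1 i$)
$\frac{1}{T + I} = \frac{1}{110 + i \sqrt{42890}}$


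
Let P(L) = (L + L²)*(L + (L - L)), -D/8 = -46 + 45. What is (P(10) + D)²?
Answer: 1227664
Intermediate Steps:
D = 8 (D = -8*(-46 + 45) = -8*(-1) = 8)
P(L) = L*(L + L²) (P(L) = (L + L²)*(L + 0) = (L + L²)*L = L*(L + L²))
(P(10) + D)² = (10²*(1 + 10) + 8)² = (100*11 + 8)² = (1100 + 8)² = 1108² = 1227664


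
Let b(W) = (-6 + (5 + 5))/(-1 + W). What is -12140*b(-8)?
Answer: 48560/9 ≈ 5395.6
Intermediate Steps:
b(W) = 4/(-1 + W) (b(W) = (-6 + 10)/(-1 + W) = 4/(-1 + W))
-12140*b(-8) = -48560/(-1 - 8) = -48560/(-9) = -48560*(-1)/9 = -12140*(-4/9) = 48560/9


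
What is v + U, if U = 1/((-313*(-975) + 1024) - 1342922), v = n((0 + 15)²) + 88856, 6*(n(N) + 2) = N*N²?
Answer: 4120541611507/2073446 ≈ 1.9873e+6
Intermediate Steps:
n(N) = -2 + N³/6 (n(N) = -2 + (N*N²)/6 = -2 + N³/6)
v = 3974583/2 (v = (-2 + ((0 + 15)²)³/6) + 88856 = (-2 + (15²)³/6) + 88856 = (-2 + (⅙)*225³) + 88856 = (-2 + (⅙)*11390625) + 88856 = (-2 + 3796875/2) + 88856 = 3796871/2 + 88856 = 3974583/2 ≈ 1.9873e+6)
U = -1/1036723 (U = 1/((305175 + 1024) - 1342922) = 1/(306199 - 1342922) = 1/(-1036723) = -1/1036723 ≈ -9.6458e-7)
v + U = 3974583/2 - 1/1036723 = 4120541611507/2073446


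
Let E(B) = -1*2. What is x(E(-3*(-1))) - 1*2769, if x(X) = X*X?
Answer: -2765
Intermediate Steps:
E(B) = -2
x(X) = X²
x(E(-3*(-1))) - 1*2769 = (-2)² - 1*2769 = 4 - 2769 = -2765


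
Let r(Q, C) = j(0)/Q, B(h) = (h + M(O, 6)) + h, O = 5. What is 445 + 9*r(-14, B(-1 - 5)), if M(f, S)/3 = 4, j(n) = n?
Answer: 445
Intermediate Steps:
M(f, S) = 12 (M(f, S) = 3*4 = 12)
B(h) = 12 + 2*h (B(h) = (h + 12) + h = (12 + h) + h = 12 + 2*h)
r(Q, C) = 0 (r(Q, C) = 0/Q = 0)
445 + 9*r(-14, B(-1 - 5)) = 445 + 9*0 = 445 + 0 = 445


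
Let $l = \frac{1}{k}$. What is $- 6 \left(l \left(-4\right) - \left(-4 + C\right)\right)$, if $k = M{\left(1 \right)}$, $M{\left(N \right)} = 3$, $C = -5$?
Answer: $-46$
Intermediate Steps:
$k = 3$
$l = \frac{1}{3} \approx 0.33333$
$- 6 \left(l \left(-4\right) - \left(-4 + C\right)\right) = - 6 \left(\frac{1}{3} \left(-4\right) + \left(4 - -5\right)\right) = - 6 \left(- \frac{4}{3} + \left(4 + 5\right)\right) = - 6 \left(- \frac{4}{3} + 9\right) = \left(-6\right) \frac{23}{3} = -46$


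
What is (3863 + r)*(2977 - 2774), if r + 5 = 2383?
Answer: 1266923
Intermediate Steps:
r = 2378 (r = -5 + 2383 = 2378)
(3863 + r)*(2977 - 2774) = (3863 + 2378)*(2977 - 2774) = 6241*203 = 1266923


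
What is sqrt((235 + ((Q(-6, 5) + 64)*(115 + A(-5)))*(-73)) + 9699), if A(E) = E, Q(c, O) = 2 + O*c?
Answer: I*sqrt(279146) ≈ 528.34*I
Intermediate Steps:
sqrt((235 + ((Q(-6, 5) + 64)*(115 + A(-5)))*(-73)) + 9699) = sqrt((235 + (((2 + 5*(-6)) + 64)*(115 - 5))*(-73)) + 9699) = sqrt((235 + (((2 - 30) + 64)*110)*(-73)) + 9699) = sqrt((235 + ((-28 + 64)*110)*(-73)) + 9699) = sqrt((235 + (36*110)*(-73)) + 9699) = sqrt((235 + 3960*(-73)) + 9699) = sqrt((235 - 289080) + 9699) = sqrt(-288845 + 9699) = sqrt(-279146) = I*sqrt(279146)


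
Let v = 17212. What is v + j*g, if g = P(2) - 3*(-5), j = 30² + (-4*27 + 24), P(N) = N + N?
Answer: 32716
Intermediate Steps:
P(N) = 2*N
j = 816 (j = 900 + (-108 + 24) = 900 - 84 = 816)
g = 19 (g = 2*2 - 3*(-5) = 4 + 15 = 19)
v + j*g = 17212 + 816*19 = 17212 + 15504 = 32716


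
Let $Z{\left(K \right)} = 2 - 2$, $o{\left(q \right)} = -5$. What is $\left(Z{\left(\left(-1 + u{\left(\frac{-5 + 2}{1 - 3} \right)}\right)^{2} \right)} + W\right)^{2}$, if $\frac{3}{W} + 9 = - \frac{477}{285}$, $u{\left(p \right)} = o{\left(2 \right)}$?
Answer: $\frac{9025}{114244} \approx 0.078998$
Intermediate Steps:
$u{\left(p \right)} = -5$
$W = - \frac{95}{338}$ ($W = \frac{3}{-9 - \frac{477}{285}} = \frac{3}{-9 - \frac{159}{95}} = \frac{3}{- \frac{1014}{95}} = 3 \left(- \frac{95}{1014}\right) = - \frac{95}{338} \approx -0.28106$)
$Z{\left(K \right)} = 0$ ($Z{\left(K \right)} = 2 - 2 = 0$)
$\left(Z{\left(\left(-1 + u{\left(\frac{-5 + 2}{1 - 3} \right)}\right)^{2} \right)} + W\right)^{2} = \left(0 - \frac{95}{338}\right)^{2} = \left(- \frac{95}{338}\right)^{2} = \frac{9025}{114244}$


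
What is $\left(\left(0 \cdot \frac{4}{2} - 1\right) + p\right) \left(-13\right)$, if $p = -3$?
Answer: $52$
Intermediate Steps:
$\left(\left(0 \cdot \frac{4}{2} - 1\right) + p\right) \left(-13\right) = \left(\left(0 \cdot \frac{4}{2} - 1\right) - 3\right) \left(-13\right) = \left(\left(0 \cdot 4 \cdot \frac{1}{2} - 1\right) - 3\right) \left(-13\right) = \left(\left(0 \cdot 2 - 1\right) - 3\right) \left(-13\right) = \left(\left(0 - 1\right) - 3\right) \left(-13\right) = \left(-1 - 3\right) \left(-13\right) = \left(-4\right) \left(-13\right) = 52$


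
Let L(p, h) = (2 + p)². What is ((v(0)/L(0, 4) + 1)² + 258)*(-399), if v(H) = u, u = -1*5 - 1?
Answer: -412167/4 ≈ -1.0304e+5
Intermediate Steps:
u = -6 (u = -5 - 1 = -6)
v(H) = -6
((v(0)/L(0, 4) + 1)² + 258)*(-399) = ((-6/(2 + 0)² + 1)² + 258)*(-399) = ((-6/(2²) + 1)² + 258)*(-399) = ((-6/4 + 1)² + 258)*(-399) = ((-6*¼ + 1)² + 258)*(-399) = ((-3/2 + 1)² + 258)*(-399) = ((-½)² + 258)*(-399) = (¼ + 258)*(-399) = (1033/4)*(-399) = -412167/4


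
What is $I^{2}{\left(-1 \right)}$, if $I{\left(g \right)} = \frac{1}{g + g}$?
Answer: $\frac{1}{4} \approx 0.25$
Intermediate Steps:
$I{\left(g \right)} = \frac{1}{2 g}$
$I^{2}{\left(-1 \right)} = \left(\frac{1}{2 \left(-1\right)}\right)^{2} = \left(\frac{1}{2} \left(-1\right)\right)^{2} = \left(- \frac{1}{2}\right)^{2} = \frac{1}{4}$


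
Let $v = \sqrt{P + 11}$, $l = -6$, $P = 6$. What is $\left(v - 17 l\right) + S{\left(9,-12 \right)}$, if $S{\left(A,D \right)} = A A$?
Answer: $183 + \sqrt{17} \approx 187.12$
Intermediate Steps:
$S{\left(A,D \right)} = A^{2}$
$v = \sqrt{17}$ ($v = \sqrt{6 + 11} = \sqrt{17} \approx 4.1231$)
$\left(v - 17 l\right) + S{\left(9,-12 \right)} = \left(\sqrt{17} - -102\right) + 9^{2} = \left(\sqrt{17} + 102\right) + 81 = \left(102 + \sqrt{17}\right) + 81 = 183 + \sqrt{17}$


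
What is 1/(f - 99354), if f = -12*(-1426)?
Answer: -1/82242 ≈ -1.2159e-5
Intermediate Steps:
f = 17112
1/(f - 99354) = 1/(17112 - 99354) = 1/(-82242) = -1/82242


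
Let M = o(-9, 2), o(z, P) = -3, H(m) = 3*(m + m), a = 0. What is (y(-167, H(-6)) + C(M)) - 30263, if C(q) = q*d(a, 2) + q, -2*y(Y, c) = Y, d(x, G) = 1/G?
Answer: -30184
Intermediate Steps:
H(m) = 6*m (H(m) = 3*(2*m) = 6*m)
y(Y, c) = -Y/2
M = -3
C(q) = 3*q/2 (C(q) = q/2 + q = 3*q/2)
(y(-167, H(-6)) + C(M)) - 30263 = (-1/2*(-167) + (3/2)*(-3)) - 30263 = (167/2 - 9/2) - 30263 = 79 - 30263 = -30184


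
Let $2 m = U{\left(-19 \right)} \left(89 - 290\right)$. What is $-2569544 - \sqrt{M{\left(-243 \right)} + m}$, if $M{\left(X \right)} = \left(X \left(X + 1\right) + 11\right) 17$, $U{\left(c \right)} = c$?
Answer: $-2569544 - \frac{\sqrt{4007194}}{2} \approx -2.5705 \cdot 10^{6}$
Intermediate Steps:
$M{\left(X \right)} = 187 + 17 X \left(1 + X\right)$ ($M{\left(X \right)} = \left(X \left(1 + X\right) + 11\right) 17 = \left(11 + X \left(1 + X\right)\right) 17 = 187 + 17 X \left(1 + X\right)$)
$m = \frac{3819}{2}$ ($m = \frac{\left(-19\right) \left(89 - 290\right)}{2} = \frac{\left(-19\right) \left(-201\right)}{2} = \frac{1}{2} \cdot 3819 = \frac{3819}{2} \approx 1909.5$)
$-2569544 - \sqrt{M{\left(-243 \right)} + m} = -2569544 - \sqrt{\left(187 + 17 \left(-243\right) + 17 \left(-243\right)^{2}\right) + \frac{3819}{2}} = -2569544 - \sqrt{\left(187 - 4131 + 17 \cdot 59049\right) + \frac{3819}{2}} = -2569544 - \sqrt{\left(187 - 4131 + 1003833\right) + \frac{3819}{2}} = -2569544 - \sqrt{999889 + \frac{3819}{2}} = -2569544 - \sqrt{\frac{2003597}{2}} = -2569544 - \frac{\sqrt{4007194}}{2}$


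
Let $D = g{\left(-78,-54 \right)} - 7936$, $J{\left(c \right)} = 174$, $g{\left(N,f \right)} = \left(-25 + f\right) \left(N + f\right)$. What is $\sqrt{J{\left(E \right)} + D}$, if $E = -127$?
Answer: $\sqrt{2666} \approx 51.633$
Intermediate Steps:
$D = 2492$ ($D = \left(\left(-54\right)^{2} - -1950 - -1350 - -4212\right) - 7936 = \left(2916 + 1950 + 1350 + 4212\right) - 7936 = 10428 - 7936 = 2492$)
$\sqrt{J{\left(E \right)} + D} = \sqrt{174 + 2492} = \sqrt{2666}$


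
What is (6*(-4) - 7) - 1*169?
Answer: -200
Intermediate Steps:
(6*(-4) - 7) - 1*169 = (-24 - 7) - 169 = -31 - 169 = -200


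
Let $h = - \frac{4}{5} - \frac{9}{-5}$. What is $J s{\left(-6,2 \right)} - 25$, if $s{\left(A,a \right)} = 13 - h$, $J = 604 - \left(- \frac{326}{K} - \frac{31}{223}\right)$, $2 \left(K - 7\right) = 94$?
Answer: $\frac{14645305}{2007} \approx 7297.1$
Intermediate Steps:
$K = 54$ ($K = 7 + \frac{1}{2} \cdot 94 = 7 + 47 = 54$)
$h = 1$ ($h = \left(-4\right) \frac{1}{5} - - \frac{9}{5} = - \frac{4}{5} + \frac{9}{5} = 1$)
$J = \frac{3673870}{6021}$ ($J = 604 - \left(- \frac{326}{54} - \frac{31}{223}\right) = 604 - \left(\left(-326\right) \frac{1}{54} - \frac{31}{223}\right) = 604 - \left(- \frac{163}{27} - \frac{31}{223}\right) = 604 - - \frac{37186}{6021} = 604 + \frac{37186}{6021} = \frac{3673870}{6021} \approx 610.18$)
$s{\left(A,a \right)} = 12$ ($s{\left(A,a \right)} = 13 - 1 = 12$)
$J s{\left(-6,2 \right)} - 25 = \frac{3673870}{6021} \cdot 12 - 25 = \frac{14695480}{2007} - 25 = \frac{14645305}{2007}$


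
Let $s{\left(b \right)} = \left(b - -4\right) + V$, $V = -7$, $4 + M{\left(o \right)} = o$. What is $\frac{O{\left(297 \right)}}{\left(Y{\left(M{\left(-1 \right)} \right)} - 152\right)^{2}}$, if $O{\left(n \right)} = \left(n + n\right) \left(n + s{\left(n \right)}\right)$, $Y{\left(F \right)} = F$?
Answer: $\frac{351054}{24649} \approx 14.242$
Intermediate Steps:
$M{\left(o \right)} = -4 + o$
$s{\left(b \right)} = -3 + b$ ($s{\left(b \right)} = \left(b - -4\right) - 7 = \left(b + 4\right) - 7 = \left(4 + b\right) - 7 = -3 + b$)
$O{\left(n \right)} = 2 n \left(-3 + 2 n\right)$ ($O{\left(n \right)} = \left(n + n\right) \left(n + \left(-3 + n\right)\right) = 2 n \left(-3 + 2 n\right)$)
$\frac{O{\left(297 \right)}}{\left(Y{\left(M{\left(-1 \right)} \right)} - 152\right)^{2}} = \frac{2 \cdot 297 \left(-3 + 2 \cdot 297\right)}{\left(\left(-4 - 1\right) - 152\right)^{2}} = \frac{2 \cdot 297 \left(-3 + 594\right)}{\left(-5 - 152\right)^{2}} = \frac{2 \cdot 297 \cdot 591}{\left(-157\right)^{2}} = \frac{351054}{24649}$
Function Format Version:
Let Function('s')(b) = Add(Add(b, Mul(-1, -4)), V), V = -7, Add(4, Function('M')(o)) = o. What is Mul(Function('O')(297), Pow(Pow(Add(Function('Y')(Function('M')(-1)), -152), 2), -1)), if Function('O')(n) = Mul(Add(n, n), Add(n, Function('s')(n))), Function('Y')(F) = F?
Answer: Rational(351054, 24649) ≈ 14.242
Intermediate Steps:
Function('M')(o) = Add(-4, o)
Function('s')(b) = Add(-3, b) (Function('s')(b) = Add(Add(b, Mul(-1, -4)), -7) = Add(Add(b, 4), -7) = Add(Add(4, b), -7) = Add(-3, b))
Function('O')(n) = Mul(2, n, Add(-3, Mul(2, n))) (Function('O')(n) = Mul(Add(n, n), Add(n, Add(-3, n))) = Mul(Mul(2, n), Add(-3, Mul(2, n))) = Mul(2, n, Add(-3, Mul(2, n))))
Mul(Function('O')(297), Pow(Pow(Add(Function('Y')(Function('M')(-1)), -152), 2), -1)) = Mul(Mul(2, 297, Add(-3, Mul(2, 297))), Pow(Pow(Add(Add(-4, -1), -152), 2), -1)) = Mul(Mul(2, 297, Add(-3, 594)), Pow(Pow(Add(-5, -152), 2), -1)) = Mul(Mul(2, 297, 591), Pow(Pow(-157, 2), -1)) = Mul(351054, Pow(24649, -1)) = Mul(351054, Rational(1, 24649)) = Rational(351054, 24649)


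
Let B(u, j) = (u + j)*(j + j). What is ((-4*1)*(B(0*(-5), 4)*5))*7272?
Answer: -4654080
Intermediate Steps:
B(u, j) = 2*j*(j + u) (B(u, j) = (j + u)*(2*j) = 2*j*(j + u))
((-4*1)*(B(0*(-5), 4)*5))*7272 = ((-4*1)*((2*4*(4 + 0*(-5)))*5))*7272 = -4*2*4*(4 + 0)*5*7272 = -4*2*4*4*5*7272 = -128*5*7272 = -4*160*7272 = -640*7272 = -4654080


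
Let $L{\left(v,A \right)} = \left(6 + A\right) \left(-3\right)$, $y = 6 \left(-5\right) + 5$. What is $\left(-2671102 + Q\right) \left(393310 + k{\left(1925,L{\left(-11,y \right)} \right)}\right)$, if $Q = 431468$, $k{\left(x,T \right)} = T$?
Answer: $-880998107678$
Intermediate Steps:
$y = -25$ ($y = -30 + 5 = -25$)
$L{\left(v,A \right)} = -18 - 3 A$
$\left(-2671102 + Q\right) \left(393310 + k{\left(1925,L{\left(-11,y \right)} \right)}\right) = \left(-2671102 + 431468\right) \left(393310 - -57\right) = - 2239634 \left(393310 + \left(-18 + 75\right)\right) = - 2239634 \left(393310 + 57\right) = \left(-2239634\right) 393367 = -880998107678$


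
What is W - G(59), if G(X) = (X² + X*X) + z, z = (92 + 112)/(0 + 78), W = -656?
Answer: -99068/13 ≈ -7620.6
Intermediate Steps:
z = 34/13 (z = 204/78 = 204*(1/78) = 34/13 ≈ 2.6154)
G(X) = 34/13 + 2*X² (G(X) = (X² + X*X) + 34/13 = (X² + X²) + 34/13 = 2*X² + 34/13 = 34/13 + 2*X²)
W - G(59) = -656 - (34/13 + 2*59²) = -656 - (34/13 + 2*3481) = -656 - (34/13 + 6962) = -656 - 1*90540/13 = -656 - 90540/13 = -99068/13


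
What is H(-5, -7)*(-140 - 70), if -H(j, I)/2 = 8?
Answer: 3360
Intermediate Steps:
H(j, I) = -16 (H(j, I) = -2*8 = -16)
H(-5, -7)*(-140 - 70) = -16*(-140 - 70) = -16*(-210) = 3360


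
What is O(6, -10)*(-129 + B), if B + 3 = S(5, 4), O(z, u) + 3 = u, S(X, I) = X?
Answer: 1651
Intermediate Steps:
O(z, u) = -3 + u
B = 2 (B = -3 + 5 = 2)
O(6, -10)*(-129 + B) = (-3 - 10)*(-129 + 2) = -13*(-127) = 1651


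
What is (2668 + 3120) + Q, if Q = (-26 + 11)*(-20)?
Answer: 6088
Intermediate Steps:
Q = 300 (Q = -15*(-20) = 300)
(2668 + 3120) + Q = (2668 + 3120) + 300 = 5788 + 300 = 6088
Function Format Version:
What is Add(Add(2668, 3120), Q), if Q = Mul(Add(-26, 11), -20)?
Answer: 6088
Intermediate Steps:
Q = 300 (Q = Mul(-15, -20) = 300)
Add(Add(2668, 3120), Q) = Add(Add(2668, 3120), 300) = Add(5788, 300) = 6088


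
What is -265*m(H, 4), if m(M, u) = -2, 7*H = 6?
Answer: 530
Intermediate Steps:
H = 6/7 (H = (1/7)*6 = 6/7 ≈ 0.85714)
-265*m(H, 4) = -265*(-2) = 530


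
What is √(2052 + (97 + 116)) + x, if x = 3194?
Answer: 3194 + √2265 ≈ 3241.6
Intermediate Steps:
√(2052 + (97 + 116)) + x = √(2052 + (97 + 116)) + 3194 = √(2052 + 213) + 3194 = √2265 + 3194 = 3194 + √2265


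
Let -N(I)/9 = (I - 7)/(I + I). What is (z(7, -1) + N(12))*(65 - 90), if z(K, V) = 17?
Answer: -3025/8 ≈ -378.13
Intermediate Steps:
N(I) = -9*(-7 + I)/(2*I) (N(I) = -9*(I - 7)/(I + I) = -9*(-7 + I)/(2*I))
(z(7, -1) + N(12))*(65 - 90) = (17 + (9/2)*(7 - 1*12)/12)*(65 - 90) = (17 + (9/2)*(1/12)*(7 - 12))*(-25) = (17 + (9/2)*(1/12)*(-5))*(-25) = (17 - 15/8)*(-25) = (121/8)*(-25) = -3025/8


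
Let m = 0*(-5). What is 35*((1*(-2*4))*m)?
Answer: 0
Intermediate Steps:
m = 0
35*((1*(-2*4))*m) = 35*((1*(-2*4))*0) = 35*((1*(-8))*0) = 35*(-8*0) = 35*0 = 0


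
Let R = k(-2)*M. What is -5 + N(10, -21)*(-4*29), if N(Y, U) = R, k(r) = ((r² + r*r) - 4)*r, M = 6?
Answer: 5563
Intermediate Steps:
k(r) = r*(-4 + 2*r²) (k(r) = ((r² + r²) - 4)*r = (2*r² - 4)*r = (-4 + 2*r²)*r = r*(-4 + 2*r²))
R = -48 (R = (2*(-2)*(-2 + (-2)²))*6 = (2*(-2)*(-2 + 4))*6 = (2*(-2)*2)*6 = -8*6 = -48)
N(Y, U) = -48
-5 + N(10, -21)*(-4*29) = -5 - (-192)*29 = -5 - 48*(-116) = -5 + 5568 = 5563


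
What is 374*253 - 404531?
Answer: -309909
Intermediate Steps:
374*253 - 404531 = 94622 - 404531 = -309909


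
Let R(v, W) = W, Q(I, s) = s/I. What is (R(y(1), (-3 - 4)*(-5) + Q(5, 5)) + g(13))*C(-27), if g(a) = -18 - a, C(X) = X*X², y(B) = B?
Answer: -98415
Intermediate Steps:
C(X) = X³
(R(y(1), (-3 - 4)*(-5) + Q(5, 5)) + g(13))*C(-27) = (((-3 - 4)*(-5) + 5/5) + (-18 - 1*13))*(-27)³ = ((-7*(-5) + 5*(⅕)) + (-18 - 13))*(-19683) = ((35 + 1) - 31)*(-19683) = (36 - 31)*(-19683) = 5*(-19683) = -98415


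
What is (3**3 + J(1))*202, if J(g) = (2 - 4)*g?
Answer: 5050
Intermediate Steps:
J(g) = -2*g
(3**3 + J(1))*202 = (3**3 - 2*1)*202 = (27 - 2)*202 = 25*202 = 5050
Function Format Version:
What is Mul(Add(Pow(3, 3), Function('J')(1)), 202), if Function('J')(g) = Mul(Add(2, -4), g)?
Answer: 5050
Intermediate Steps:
Function('J')(g) = Mul(-2, g)
Mul(Add(Pow(3, 3), Function('J')(1)), 202) = Mul(Add(Pow(3, 3), Mul(-2, 1)), 202) = Mul(Add(27, -2), 202) = Mul(25, 202) = 5050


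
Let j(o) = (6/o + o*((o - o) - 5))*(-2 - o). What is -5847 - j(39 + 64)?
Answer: -6171336/103 ≈ -59916.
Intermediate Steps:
j(o) = (-2 - o)*(-5*o + 6/o) (j(o) = (6/o + o*(0 - 5))*(-2 - o) = (6/o + o*(-5))*(-2 - o) = (6/o - 5*o)*(-2 - o) = (-5*o + 6/o)*(-2 - o) = (-2 - o)*(-5*o + 6/o))
-5847 - j(39 + 64) = -5847 - (-6 - 12/(39 + 64) + 5*(39 + 64)² + 10*(39 + 64)) = -5847 - (-6 - 12/103 + 5*103² + 10*103) = -5847 - (-6 - 12*1/103 + 5*10609 + 1030) = -5847 - (-6 - 12/103 + 53045 + 1030) = -5847 - 1*5569095/103 = -5847 - 5569095/103 = -6171336/103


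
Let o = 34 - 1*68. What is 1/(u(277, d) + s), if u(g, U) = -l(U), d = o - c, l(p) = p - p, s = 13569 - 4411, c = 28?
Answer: 1/9158 ≈ 0.00010919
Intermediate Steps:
s = 9158
o = -34 (o = 34 - 68 = -34)
l(p) = 0
d = -62 (d = -34 - 1*28 = -34 - 28 = -62)
u(g, U) = 0 (u(g, U) = -1*0 = 0)
1/(u(277, d) + s) = 1/(0 + 9158) = 1/9158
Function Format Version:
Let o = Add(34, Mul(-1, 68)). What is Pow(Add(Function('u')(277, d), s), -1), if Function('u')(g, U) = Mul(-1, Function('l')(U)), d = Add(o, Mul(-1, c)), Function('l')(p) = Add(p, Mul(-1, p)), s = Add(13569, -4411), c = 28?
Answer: Rational(1, 9158) ≈ 0.00010919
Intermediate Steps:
s = 9158
o = -34 (o = Add(34, -68) = -34)
Function('l')(p) = 0
d = -62 (d = Add(-34, Mul(-1, 28)) = Add(-34, -28) = -62)
Function('u')(g, U) = 0 (Function('u')(g, U) = Mul(-1, 0) = 0)
Pow(Add(Function('u')(277, d), s), -1) = Pow(Add(0, 9158), -1) = Pow(9158, -1) = Rational(1, 9158)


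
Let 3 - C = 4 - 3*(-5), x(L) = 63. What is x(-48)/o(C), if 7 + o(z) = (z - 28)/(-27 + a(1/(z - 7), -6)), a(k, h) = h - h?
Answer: -1701/145 ≈ -11.731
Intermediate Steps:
a(k, h) = 0
C = -16 (C = 3 - (4 - 3*(-5)) = 3 - (4 + 15) = 3 - 1*19 = 3 - 19 = -16)
o(z) = -161/27 - z/27 (o(z) = -7 + (z - 28)/(-27 + 0) = -7 + (-28 + z)/(-27) = -7 + (-28 + z)*(-1/27) = -7 + (28/27 - z/27) = -161/27 - z/27)
x(-48)/o(C) = 63/(-161/27 - 1/27*(-16)) = 63/(-161/27 + 16/27) = 63/(-145/27) = 63*(-27/145) = -1701/145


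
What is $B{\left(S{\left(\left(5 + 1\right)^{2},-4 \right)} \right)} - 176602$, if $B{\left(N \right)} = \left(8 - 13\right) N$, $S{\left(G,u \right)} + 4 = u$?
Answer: $-176562$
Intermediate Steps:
$S{\left(G,u \right)} = -4 + u$
$B{\left(N \right)} = - 5 N$
$B{\left(S{\left(\left(5 + 1\right)^{2},-4 \right)} \right)} - 176602 = - 5 \left(-4 - 4\right) - 176602 = \left(-5\right) \left(-8\right) - 176602 = 40 - 176602 = -176562$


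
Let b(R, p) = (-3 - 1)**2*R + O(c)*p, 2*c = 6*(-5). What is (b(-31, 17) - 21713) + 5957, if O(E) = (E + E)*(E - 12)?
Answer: -2482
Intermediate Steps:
c = -15 (c = (6*(-5))/2 = (1/2)*(-30) = -15)
O(E) = 2*E*(-12 + E) (O(E) = (2*E)*(-12 + E) = 2*E*(-12 + E))
b(R, p) = 16*R + 810*p (b(R, p) = (-3 - 1)**2*R + (2*(-15)*(-12 - 15))*p = (-4)**2*R + (2*(-15)*(-27))*p = 16*R + 810*p)
(b(-31, 17) - 21713) + 5957 = ((16*(-31) + 810*17) - 21713) + 5957 = ((-496 + 13770) - 21713) + 5957 = (13274 - 21713) + 5957 = -8439 + 5957 = -2482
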